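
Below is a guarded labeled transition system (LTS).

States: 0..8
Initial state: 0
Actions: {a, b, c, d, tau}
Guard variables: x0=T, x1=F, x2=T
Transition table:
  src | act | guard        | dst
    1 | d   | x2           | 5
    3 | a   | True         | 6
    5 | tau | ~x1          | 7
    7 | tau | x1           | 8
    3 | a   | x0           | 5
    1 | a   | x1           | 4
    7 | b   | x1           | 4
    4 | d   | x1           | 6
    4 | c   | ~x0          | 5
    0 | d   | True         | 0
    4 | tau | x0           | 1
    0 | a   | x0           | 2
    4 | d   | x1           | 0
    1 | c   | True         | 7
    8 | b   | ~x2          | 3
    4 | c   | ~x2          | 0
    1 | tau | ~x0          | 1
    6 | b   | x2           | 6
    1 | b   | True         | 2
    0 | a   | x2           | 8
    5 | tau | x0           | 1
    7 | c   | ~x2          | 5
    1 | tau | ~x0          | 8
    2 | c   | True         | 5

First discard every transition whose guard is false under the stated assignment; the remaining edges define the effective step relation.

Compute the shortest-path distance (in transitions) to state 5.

Answer: 2

Working:
Layered search for 5:
  L0 = {0}
  L1 = {2,8}
  L2 = {5}
5 enters at depth 2; path a·c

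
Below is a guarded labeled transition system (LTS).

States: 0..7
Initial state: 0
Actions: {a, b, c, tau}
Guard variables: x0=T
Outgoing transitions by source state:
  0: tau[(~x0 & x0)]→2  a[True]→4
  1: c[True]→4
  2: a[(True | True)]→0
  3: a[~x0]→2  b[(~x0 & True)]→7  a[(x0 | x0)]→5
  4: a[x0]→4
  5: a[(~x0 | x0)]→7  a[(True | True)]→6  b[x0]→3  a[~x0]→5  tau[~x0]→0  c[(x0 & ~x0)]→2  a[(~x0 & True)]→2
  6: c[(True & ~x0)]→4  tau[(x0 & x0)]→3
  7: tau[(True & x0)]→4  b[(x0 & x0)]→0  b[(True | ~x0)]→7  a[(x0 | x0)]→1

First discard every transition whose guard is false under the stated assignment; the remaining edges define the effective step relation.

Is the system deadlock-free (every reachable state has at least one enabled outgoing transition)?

R = {0,4}
  0: a→4  [deg 1]
  4: a→4  [deg 1]

Answer: DEADLOCK-FREE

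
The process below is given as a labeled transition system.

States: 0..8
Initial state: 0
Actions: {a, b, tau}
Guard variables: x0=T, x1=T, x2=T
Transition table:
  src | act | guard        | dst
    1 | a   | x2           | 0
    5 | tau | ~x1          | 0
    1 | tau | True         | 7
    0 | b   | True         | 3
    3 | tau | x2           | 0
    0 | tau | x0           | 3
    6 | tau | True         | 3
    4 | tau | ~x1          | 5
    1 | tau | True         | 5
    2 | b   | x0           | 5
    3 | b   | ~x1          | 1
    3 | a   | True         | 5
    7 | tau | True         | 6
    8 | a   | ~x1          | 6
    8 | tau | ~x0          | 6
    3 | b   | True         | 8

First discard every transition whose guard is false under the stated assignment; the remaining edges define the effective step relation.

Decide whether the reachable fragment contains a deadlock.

R = {0,3,5,8}
  0: b→3  tau→3  [2 out]
  3: a→5  b→8  tau→0  [3 out]
  5: ∅  [deadlock]
  8: ∅  [deadlock]
trace reaching 5: b·a

Answer: DEADLOCK at state 5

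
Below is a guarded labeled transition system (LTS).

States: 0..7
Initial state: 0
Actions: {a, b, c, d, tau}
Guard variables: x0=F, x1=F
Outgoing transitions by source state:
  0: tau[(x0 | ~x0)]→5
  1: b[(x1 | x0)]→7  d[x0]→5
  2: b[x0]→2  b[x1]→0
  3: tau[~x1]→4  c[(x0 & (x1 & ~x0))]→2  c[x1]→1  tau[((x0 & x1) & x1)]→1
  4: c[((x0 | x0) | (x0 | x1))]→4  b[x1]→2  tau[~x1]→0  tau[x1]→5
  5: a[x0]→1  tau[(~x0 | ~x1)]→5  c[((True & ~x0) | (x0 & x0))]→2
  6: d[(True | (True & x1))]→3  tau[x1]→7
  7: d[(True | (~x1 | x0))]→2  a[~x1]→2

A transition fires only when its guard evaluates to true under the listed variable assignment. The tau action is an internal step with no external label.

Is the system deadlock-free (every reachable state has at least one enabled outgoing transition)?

Answer: DEADLOCK at state 2

Working:
Reach set: {0,2,5}
  0: tau→5  [deg 1]
  2: ∅  [no exit]
  5: c→2  tau→5  [deg 2]
witness 2: tau·c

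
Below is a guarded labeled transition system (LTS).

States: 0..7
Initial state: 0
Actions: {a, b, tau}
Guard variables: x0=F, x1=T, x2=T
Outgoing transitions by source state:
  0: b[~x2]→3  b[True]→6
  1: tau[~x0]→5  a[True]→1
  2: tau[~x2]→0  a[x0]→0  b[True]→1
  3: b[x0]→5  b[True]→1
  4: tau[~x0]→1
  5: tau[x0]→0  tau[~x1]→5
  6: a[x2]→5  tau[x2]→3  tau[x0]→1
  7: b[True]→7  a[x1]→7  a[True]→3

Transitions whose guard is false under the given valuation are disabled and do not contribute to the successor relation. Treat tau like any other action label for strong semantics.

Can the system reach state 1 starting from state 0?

Answer: REACHABLE

Working:
Guard filter leaves 11 enabled edge(s).
depth 0: {0}
depth 1: {6}  now seen {0,6}
depth 2: {3,5}  now seen {0,3,5,6}
depth 3: {1}  now seen {0,1,3,5,6}
Reach set: {0,1,3,5,6}
trace reaching 1: b·tau·b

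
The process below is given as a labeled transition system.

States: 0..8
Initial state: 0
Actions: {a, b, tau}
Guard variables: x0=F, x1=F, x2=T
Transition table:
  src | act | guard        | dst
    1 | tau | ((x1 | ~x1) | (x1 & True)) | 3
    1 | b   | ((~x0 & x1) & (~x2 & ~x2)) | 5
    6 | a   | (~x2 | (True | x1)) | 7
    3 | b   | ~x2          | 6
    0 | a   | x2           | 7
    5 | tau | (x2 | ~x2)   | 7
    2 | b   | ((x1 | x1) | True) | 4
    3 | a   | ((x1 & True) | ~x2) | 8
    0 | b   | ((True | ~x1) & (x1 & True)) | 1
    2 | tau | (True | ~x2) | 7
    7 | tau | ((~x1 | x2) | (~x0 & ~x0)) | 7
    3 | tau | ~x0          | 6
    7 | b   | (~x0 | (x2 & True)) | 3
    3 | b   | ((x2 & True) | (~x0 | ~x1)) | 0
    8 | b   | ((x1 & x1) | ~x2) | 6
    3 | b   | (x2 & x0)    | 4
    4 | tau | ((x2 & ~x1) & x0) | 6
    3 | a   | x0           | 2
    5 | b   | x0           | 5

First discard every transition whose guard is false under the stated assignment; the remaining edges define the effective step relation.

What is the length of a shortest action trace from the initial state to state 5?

Answer: UNREACHABLE

Trace:
Breadth-first toward 5:
  Layer 0: {0}
  Layer 1: {7}
  Layer 2: {3}
  Layer 3: {6}
5 never appears.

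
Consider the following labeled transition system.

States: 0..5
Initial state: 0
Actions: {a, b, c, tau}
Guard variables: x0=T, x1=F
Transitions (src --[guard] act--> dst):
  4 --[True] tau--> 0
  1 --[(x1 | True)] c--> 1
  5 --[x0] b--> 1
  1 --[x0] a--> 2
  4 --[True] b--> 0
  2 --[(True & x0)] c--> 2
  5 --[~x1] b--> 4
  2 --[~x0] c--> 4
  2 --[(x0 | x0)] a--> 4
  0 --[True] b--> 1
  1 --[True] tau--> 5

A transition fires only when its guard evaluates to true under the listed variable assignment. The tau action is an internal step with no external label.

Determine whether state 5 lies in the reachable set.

Answer: REACHABLE

Analysis:
After dropping false guards: 10 live edges.
Layer 0: {0}
Layer 1: {1}  total {0,1}
Layer 2: {2,5}  total {0,1,2,5}
Layer 3: {4}  total {0,1,2,4,5}
R = {0,1,2,4,5}
witness 5: b·tau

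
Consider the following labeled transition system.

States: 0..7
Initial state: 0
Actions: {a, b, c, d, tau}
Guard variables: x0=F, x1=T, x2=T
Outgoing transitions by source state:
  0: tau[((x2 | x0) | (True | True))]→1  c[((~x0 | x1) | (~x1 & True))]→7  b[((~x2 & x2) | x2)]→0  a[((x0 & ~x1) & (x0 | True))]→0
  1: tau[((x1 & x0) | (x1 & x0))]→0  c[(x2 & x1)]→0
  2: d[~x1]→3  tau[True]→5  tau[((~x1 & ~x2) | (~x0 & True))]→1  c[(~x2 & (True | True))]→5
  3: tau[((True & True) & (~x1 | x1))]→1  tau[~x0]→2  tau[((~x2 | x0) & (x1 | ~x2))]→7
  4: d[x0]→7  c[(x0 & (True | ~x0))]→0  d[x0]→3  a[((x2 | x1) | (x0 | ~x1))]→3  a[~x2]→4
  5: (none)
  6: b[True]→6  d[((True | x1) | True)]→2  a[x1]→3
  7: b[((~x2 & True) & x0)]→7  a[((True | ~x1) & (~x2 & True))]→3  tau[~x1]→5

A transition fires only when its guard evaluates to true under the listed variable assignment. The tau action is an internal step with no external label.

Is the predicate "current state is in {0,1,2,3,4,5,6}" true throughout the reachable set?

Answer: INVARIANT VIOLATED at state 7

Trace:
Safe = {0,1,2,3,4,5,6}
Reachable = {0,1,7}
  0: ✓
  1: ✓
  7: ✗ unsafe
counterexample path to 7: c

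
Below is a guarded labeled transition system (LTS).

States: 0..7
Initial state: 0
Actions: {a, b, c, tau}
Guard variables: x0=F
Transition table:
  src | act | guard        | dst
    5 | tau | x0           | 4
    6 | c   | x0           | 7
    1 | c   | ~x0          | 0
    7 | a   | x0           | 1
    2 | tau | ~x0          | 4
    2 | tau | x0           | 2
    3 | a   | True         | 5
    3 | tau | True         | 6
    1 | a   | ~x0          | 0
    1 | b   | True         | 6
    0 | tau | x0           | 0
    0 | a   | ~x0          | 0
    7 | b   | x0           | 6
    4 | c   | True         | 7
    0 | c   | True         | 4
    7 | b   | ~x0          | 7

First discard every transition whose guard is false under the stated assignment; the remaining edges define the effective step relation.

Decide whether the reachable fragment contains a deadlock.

Reachable = {0,4,7}
  0: a→0  c→4  [2 exit(s)]
  4: c→7  [1 exit(s)]
  7: b→7  [1 exit(s)]

Answer: DEADLOCK-FREE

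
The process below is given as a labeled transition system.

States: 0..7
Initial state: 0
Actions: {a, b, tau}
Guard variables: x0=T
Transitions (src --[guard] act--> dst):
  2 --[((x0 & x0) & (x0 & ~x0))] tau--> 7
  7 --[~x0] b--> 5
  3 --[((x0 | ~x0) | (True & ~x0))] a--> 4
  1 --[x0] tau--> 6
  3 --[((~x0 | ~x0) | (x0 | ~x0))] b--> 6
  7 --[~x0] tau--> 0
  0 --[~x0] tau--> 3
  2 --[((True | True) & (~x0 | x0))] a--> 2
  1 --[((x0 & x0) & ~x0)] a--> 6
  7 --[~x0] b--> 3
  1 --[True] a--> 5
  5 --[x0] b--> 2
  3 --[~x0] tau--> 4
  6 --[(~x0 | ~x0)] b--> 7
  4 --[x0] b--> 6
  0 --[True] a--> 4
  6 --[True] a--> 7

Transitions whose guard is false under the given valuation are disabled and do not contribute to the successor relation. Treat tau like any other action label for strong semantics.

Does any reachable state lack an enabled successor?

Answer: DEADLOCK at state 7

Analysis:
R = {0,4,6,7}
  0: a→4  [1 out]
  4: b→6  [1 out]
  6: a→7  [1 out]
  7: ∅  [STUCK]
trace reaching 7: a·b·a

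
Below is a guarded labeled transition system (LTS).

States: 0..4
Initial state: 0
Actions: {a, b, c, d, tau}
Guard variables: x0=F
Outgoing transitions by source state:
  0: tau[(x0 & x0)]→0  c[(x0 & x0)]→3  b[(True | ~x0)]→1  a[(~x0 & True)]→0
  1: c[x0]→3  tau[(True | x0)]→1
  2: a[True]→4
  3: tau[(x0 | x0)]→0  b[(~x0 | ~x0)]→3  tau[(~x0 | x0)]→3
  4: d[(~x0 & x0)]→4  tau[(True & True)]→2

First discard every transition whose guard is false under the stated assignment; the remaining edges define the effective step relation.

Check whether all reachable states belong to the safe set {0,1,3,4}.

Inv-set: {0,1,3,4}
Reachable = {0,1}
  0: safe
  1: safe

Answer: INVARIANT HOLDS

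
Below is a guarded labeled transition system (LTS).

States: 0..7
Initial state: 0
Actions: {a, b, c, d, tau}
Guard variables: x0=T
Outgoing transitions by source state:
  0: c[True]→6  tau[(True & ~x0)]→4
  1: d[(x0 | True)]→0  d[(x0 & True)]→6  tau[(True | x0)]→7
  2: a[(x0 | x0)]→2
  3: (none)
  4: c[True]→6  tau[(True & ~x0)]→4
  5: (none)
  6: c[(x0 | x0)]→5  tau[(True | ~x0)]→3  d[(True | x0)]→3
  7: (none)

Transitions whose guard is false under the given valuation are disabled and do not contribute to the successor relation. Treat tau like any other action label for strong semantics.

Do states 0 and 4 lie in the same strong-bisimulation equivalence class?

Answer: BISIMILAR

Working:
Bisimulation quotient by refinement:
  π0 = {{0,1,2,3,4,5,6,7}}
  π1 = {{0,4},{1},{2},{3,5,7},{6}}
5 equivalence class(es) (converged in 2)
0∈{0,4}, 4∈{0,4}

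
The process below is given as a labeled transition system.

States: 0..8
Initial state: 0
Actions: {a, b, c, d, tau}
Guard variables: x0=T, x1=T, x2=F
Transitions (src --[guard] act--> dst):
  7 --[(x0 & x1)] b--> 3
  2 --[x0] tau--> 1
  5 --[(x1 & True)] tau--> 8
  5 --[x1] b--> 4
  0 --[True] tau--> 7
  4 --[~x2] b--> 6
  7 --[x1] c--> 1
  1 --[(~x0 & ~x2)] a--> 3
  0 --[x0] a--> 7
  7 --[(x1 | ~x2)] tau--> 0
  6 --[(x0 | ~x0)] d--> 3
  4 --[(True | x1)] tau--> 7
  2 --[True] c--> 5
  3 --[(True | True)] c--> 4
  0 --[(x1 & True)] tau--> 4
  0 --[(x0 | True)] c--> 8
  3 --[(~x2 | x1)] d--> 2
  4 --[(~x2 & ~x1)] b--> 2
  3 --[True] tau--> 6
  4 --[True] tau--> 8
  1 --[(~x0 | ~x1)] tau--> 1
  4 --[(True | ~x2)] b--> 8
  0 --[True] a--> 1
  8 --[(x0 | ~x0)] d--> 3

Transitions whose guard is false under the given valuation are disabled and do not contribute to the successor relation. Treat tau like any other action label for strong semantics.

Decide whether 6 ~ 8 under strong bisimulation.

Compute ~ classes (split until stable):
  round 0: {{0,1,2,3,4,5,6,7,8}}
  round 1: {{0},{1},{2},{3},{4,5},{6,8},{7}}
  round 2: {{0},{1},{2},{3},{4},{5},{6,8},{7}}
stable after 3 split(s): 8 block(s)
class of 6: {6,8}; class of 8: {6,8}

Answer: BISIMILAR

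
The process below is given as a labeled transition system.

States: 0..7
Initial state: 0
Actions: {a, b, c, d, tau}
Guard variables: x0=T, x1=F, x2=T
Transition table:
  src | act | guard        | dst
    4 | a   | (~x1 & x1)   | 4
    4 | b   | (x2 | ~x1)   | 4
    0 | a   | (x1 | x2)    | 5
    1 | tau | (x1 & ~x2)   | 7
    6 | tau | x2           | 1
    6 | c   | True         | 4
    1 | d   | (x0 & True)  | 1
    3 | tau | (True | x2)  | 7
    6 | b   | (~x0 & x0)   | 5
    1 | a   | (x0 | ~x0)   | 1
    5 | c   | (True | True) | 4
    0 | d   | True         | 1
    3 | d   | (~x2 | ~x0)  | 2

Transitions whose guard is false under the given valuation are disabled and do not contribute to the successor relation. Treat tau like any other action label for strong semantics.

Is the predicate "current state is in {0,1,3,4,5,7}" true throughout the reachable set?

Allowed set {0,1,3,4,5,7}
Reachable = {0,1,4,5}
  0: ✓
  1: ✓
  4: ✓
  5: ✓

Answer: INVARIANT HOLDS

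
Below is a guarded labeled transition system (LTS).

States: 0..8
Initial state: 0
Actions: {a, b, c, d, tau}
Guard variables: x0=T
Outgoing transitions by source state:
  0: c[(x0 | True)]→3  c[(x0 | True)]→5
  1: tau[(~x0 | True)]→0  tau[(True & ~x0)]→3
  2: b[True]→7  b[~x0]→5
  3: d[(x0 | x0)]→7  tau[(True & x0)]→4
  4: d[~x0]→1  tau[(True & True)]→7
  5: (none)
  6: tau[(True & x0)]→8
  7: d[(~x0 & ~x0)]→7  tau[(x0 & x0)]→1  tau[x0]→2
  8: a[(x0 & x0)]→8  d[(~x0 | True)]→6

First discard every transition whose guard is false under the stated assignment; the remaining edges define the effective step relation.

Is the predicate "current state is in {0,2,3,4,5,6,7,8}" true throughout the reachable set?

Answer: INVARIANT VIOLATED at state 1

Working:
Allowed set {0,2,3,4,5,6,7,8}
Reachable = {0,1,2,3,4,5,7}
  0: ✓
  1: outside
  2: ✓
  3: ✓
  4: ✓
  5: ✓
  7: ✓
reach 1 via c·d·tau — violates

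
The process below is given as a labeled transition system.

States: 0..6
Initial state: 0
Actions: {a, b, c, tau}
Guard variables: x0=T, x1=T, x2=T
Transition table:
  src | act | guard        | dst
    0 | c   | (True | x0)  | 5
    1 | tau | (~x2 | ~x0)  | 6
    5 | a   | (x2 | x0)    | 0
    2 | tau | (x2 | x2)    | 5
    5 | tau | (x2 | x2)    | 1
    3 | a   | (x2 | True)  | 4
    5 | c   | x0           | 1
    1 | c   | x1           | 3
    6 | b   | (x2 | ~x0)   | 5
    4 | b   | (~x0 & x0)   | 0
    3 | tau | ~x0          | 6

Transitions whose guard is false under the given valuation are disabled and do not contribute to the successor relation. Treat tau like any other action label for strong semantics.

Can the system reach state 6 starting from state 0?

Answer: UNREACHABLE

Working:
Guard filter leaves 8 enabled edge(s).
depth 0: {0}
depth 1: {5}  cumulative {0,5}
depth 2: {1}  cumulative {0,1,5}
depth 3: {3}  cumulative {0,1,3,5}
depth 4: {4}  cumulative {0,1,3,4,5}
Reach set: {0,1,3,4,5}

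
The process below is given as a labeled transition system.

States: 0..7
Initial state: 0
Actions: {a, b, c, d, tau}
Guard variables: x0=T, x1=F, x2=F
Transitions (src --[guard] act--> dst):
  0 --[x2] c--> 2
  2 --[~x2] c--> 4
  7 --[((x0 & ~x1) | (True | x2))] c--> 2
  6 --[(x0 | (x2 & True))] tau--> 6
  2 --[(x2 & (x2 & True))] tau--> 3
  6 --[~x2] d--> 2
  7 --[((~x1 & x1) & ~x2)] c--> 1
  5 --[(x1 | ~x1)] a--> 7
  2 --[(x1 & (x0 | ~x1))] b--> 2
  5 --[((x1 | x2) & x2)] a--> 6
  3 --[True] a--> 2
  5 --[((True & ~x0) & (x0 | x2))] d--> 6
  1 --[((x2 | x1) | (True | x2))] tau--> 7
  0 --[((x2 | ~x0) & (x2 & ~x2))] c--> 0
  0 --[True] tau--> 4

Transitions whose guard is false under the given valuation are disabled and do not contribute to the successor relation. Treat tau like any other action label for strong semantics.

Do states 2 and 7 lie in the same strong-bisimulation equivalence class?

Compute ~ classes (split until stable):
  round 0: {{0,1,2,3,4,5,6,7}}
  round 1: {{0,1},{2,7},{3,5},{4},{6}}
  round 2: {{0},{1},{2},{3,5},{4},{6},{7}}
  round 3: {{0},{1},{2},{3},{4},{5},{6},{7}}
Fixed point at round 4; 8 class(es).
[2]={2}  [7]={7}

Answer: NOT BISIMILAR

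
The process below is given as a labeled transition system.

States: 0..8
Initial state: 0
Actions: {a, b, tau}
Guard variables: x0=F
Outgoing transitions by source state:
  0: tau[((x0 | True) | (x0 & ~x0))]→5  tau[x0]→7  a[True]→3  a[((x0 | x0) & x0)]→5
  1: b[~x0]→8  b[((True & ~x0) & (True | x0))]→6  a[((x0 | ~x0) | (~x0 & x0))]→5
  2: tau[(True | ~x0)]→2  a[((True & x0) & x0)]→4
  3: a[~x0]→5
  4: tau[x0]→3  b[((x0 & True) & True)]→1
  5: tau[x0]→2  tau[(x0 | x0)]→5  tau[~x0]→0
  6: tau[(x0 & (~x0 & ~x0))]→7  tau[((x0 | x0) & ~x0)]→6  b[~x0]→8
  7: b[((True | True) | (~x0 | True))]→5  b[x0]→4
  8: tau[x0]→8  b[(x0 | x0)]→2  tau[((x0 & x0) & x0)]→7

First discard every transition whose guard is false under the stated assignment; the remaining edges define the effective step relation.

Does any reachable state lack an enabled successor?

Answer: DEADLOCK-FREE

Trace:
R = {0,3,5}
  0: a→3  tau→5  [deg 2]
  3: a→5  [deg 1]
  5: tau→0  [deg 1]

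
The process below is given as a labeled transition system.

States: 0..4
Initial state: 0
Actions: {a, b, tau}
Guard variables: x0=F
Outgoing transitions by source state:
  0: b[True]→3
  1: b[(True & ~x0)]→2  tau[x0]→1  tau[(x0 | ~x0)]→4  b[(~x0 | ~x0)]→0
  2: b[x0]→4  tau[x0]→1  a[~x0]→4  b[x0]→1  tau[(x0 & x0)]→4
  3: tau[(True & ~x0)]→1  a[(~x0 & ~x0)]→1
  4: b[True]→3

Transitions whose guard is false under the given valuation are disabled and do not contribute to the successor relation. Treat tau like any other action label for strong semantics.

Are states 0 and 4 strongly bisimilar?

Compute ~ classes (split until stable):
  P[0] = {{0,1,2,3,4}}
  P[1] = {{0,4},{1},{2},{3}}
4 equivalence class(es) (converged in 2)
0∈{0,4}, 4∈{0,4}

Answer: BISIMILAR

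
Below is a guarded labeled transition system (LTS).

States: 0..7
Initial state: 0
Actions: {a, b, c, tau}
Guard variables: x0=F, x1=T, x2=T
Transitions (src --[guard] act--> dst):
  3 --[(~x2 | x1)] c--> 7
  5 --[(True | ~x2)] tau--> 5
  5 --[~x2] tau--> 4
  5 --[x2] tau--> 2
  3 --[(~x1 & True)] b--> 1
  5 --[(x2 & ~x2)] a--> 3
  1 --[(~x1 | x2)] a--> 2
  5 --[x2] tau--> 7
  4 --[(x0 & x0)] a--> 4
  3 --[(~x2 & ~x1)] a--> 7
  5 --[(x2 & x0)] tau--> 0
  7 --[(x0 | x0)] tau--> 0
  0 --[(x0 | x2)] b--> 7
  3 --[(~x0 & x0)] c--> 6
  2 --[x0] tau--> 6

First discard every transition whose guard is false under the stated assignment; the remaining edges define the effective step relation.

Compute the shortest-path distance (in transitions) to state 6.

Answer: UNREACHABLE

Working:
Layered search for 6:
  L0 = {0}
  L1 = {7}
6 never appears.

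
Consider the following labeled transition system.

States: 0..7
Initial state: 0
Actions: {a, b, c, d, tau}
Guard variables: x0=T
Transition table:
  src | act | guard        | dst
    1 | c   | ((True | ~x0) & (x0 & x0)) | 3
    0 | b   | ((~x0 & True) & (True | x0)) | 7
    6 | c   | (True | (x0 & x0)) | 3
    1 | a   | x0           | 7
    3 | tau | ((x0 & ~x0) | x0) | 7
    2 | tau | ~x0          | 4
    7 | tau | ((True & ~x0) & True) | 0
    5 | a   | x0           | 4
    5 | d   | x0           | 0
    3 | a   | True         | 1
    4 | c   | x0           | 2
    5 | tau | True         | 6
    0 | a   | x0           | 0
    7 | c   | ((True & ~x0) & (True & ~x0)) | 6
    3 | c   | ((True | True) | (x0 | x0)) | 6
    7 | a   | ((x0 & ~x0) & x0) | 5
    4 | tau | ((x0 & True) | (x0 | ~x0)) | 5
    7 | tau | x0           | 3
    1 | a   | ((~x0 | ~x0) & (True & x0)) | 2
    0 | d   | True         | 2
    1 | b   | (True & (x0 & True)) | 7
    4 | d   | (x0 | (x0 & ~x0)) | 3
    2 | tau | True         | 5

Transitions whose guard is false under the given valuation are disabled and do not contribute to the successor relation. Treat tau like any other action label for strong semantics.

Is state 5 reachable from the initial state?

Guard filter leaves 17 enabled edge(s).
depth 0: {0}
depth 1: {2}  total {0,2}
depth 2: {5}  total {0,2,5}
depth 3: {4,6}  total {0,2,4,5,6}
depth 4: {3}  total {0,2,3,4,5,6}
depth 5: {1,7}  total {0,1,2,3,4,5,6,7}
Reachable = {0,1,2,3,4,5,6,7}
trace reaching 5: d·tau

Answer: REACHABLE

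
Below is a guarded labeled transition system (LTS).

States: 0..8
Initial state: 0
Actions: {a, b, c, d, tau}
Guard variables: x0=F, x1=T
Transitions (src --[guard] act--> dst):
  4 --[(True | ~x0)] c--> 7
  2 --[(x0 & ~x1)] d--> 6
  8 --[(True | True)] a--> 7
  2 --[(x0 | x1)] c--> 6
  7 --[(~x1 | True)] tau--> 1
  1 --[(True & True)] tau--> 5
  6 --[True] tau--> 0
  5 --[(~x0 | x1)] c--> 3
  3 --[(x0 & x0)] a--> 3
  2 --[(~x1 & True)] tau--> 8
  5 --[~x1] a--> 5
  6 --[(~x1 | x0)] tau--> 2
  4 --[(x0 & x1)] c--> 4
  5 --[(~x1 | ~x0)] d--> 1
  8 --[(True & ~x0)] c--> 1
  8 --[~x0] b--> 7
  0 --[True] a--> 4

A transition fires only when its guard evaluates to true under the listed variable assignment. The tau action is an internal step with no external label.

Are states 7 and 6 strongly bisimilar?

Bisimulation quotient by refinement:
  round 0: {{0,1,2,3,4,5,6,7,8}}
  round 1: {{0},{1,6,7},{2,4},{3},{5},{8}}
  round 2: {{0},{1},{2,4},{3},{5},{6},{7},{8}}
  round 3: {{0},{1},{2},{3},{4},{5},{6},{7},{8}}
9 equivalence class(es) (converged in 4)
[7]={7}  [6]={6}

Answer: NOT BISIMILAR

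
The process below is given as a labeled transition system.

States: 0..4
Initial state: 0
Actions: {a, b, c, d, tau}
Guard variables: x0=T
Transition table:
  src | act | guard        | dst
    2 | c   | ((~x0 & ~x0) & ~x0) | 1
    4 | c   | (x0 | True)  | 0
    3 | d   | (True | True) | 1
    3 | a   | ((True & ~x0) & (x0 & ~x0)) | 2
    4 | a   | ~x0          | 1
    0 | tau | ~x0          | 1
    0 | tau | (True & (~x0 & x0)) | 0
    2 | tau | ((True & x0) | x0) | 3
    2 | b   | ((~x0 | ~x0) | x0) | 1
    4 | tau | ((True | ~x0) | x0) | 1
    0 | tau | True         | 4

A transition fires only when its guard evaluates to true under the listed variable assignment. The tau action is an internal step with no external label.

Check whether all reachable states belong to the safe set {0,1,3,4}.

Answer: INVARIANT HOLDS

Analysis:
Allowed set {0,1,3,4}
Reachable = {0,1,4}
  0: safe
  1: safe
  4: safe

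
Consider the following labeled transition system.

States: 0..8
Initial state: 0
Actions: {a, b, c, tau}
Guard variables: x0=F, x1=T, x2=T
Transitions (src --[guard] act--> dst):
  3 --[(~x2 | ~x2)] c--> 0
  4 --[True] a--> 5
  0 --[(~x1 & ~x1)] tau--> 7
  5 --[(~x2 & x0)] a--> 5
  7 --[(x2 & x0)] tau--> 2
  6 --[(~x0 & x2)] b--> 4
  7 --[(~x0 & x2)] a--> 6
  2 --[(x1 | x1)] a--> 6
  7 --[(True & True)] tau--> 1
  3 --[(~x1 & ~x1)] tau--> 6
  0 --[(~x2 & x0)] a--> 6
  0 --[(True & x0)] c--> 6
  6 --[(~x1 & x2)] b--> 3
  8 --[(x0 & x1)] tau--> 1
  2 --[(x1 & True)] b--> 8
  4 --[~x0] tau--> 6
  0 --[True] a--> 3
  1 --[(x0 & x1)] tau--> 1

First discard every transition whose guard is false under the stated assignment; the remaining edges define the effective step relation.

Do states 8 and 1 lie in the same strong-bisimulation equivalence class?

Compute ~ classes (split until stable):
  P[0] = {{0,1,2,3,4,5,6,7,8}}
  P[1] = {{0},{1,3,5,8},{2},{4,7},{6}}
  P[2] = {{0},{1,3,5,8},{2},{4},{6},{7}}
6 equivalence class(es) (converged in 3)
8∈{1,3,5,8}, 1∈{1,3,5,8}

Answer: BISIMILAR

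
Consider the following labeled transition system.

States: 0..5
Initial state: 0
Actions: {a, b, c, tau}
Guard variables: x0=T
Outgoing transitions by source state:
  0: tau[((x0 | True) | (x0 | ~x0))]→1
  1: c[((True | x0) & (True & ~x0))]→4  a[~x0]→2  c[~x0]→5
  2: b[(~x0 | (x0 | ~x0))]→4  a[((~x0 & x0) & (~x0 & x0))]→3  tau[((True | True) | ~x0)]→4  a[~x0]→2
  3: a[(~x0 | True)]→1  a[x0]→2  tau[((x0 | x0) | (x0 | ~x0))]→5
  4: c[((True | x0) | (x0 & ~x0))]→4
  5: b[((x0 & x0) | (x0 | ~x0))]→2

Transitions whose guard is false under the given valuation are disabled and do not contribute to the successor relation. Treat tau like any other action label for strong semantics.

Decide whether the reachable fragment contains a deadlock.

Answer: DEADLOCK at state 1

Analysis:
Reach set: {0,1}
  0: tau→1  [1 out]
  1: ∅  [no exit]
Path to 1: tau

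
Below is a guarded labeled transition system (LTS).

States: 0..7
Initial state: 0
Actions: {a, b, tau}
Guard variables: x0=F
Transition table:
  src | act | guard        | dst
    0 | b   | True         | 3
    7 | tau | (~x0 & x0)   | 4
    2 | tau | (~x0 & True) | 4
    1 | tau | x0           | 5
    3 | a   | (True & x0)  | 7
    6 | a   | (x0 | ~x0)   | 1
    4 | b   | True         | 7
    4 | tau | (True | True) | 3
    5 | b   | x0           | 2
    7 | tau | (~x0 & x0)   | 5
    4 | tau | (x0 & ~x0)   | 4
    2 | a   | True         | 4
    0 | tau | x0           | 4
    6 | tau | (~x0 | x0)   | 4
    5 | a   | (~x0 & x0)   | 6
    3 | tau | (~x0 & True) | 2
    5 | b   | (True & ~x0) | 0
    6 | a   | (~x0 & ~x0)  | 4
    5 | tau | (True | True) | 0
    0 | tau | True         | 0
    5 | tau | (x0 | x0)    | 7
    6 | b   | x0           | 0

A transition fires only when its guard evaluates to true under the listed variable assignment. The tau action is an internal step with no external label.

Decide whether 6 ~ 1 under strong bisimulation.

Bisimulation quotient by refinement:
  P[0] = {{0,1,2,3,4,5,6,7}}
  P[1] = {{0,4,5},{1,7},{2,6},{3}}
  P[2] = {{0},{1,7},{2},{3},{4},{5},{6}}
Fixed point at round 3; 7 class(es).
[6]={6}  [1]={1,7}

Answer: NOT BISIMILAR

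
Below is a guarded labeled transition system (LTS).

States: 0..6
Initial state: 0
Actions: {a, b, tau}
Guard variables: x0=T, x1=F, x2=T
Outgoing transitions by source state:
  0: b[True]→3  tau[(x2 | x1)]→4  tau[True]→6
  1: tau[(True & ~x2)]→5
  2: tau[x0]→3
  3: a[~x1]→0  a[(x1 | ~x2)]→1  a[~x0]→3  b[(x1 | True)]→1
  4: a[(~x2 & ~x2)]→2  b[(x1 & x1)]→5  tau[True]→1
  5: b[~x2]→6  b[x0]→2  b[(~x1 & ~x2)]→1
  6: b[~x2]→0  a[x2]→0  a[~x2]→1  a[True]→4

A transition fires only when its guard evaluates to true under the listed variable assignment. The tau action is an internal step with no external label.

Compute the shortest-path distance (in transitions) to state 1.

Layered search for 1:
  L0 = {0}
  L1 = {3,4,6}
  L2 = {1}
first hit 1 at d=2 via b·b

Answer: 2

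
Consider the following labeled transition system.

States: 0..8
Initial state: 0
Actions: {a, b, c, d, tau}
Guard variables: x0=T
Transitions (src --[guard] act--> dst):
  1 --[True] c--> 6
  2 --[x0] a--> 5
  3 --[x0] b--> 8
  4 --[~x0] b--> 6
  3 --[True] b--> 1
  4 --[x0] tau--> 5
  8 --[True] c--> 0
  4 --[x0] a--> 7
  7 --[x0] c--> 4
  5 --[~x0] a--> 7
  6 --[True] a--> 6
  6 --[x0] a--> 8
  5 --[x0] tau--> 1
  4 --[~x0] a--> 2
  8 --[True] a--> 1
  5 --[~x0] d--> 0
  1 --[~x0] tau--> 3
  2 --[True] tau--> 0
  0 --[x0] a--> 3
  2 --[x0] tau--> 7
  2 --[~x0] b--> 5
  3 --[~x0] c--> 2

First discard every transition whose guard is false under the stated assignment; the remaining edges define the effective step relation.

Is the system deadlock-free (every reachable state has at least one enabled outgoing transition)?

Reach set: {0,1,3,6,8}
  0: a→3  [1 out]
  1: c→6  [1 out]
  3: b→1  b→8  [2 out]
  6: a→6  a→8  [2 out]
  8: a→1  c→0  [2 out]

Answer: DEADLOCK-FREE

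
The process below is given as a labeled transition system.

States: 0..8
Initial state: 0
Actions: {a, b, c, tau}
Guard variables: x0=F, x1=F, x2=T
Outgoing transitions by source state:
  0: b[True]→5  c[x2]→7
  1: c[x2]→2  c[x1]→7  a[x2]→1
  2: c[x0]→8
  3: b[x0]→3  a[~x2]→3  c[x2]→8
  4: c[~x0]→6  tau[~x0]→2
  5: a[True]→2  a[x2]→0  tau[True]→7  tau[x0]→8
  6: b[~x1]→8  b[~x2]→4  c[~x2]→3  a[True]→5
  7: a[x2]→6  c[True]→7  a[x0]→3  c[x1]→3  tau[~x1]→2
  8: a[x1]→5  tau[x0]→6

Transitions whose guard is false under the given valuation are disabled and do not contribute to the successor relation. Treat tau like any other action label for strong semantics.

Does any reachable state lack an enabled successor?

R = {0,2,5,6,7,8}
  0: b→5  c→7  [2 out]
  2: ∅  [no exit]
  5: a→0  a→2  tau→7  [3 out]
  6: a→5  b→8  [2 out]
  7: a→6  c→7  tau→2  [3 out]
  8: ∅  [no exit]
witness 2: b·a

Answer: DEADLOCK at state 2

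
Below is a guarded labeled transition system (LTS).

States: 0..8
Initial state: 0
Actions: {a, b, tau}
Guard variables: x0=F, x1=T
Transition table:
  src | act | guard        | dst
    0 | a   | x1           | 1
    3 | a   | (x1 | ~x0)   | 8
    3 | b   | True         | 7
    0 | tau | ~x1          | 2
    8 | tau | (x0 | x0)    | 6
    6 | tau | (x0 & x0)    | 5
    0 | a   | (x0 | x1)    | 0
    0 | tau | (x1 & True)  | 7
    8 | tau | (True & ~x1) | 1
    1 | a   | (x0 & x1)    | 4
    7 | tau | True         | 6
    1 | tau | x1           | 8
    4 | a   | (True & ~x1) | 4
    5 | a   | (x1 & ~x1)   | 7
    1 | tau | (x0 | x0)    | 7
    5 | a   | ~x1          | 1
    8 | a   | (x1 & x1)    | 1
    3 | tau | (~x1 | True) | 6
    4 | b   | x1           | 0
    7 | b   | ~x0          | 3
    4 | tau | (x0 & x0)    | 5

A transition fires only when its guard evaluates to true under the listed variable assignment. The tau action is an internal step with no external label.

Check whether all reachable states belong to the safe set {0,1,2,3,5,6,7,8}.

Safe = {0,1,2,3,5,6,7,8}
Reachable = {0,1,3,6,7,8}
  0: ok
  1: ok
  3: ok
  6: ok
  7: ok
  8: ok

Answer: INVARIANT HOLDS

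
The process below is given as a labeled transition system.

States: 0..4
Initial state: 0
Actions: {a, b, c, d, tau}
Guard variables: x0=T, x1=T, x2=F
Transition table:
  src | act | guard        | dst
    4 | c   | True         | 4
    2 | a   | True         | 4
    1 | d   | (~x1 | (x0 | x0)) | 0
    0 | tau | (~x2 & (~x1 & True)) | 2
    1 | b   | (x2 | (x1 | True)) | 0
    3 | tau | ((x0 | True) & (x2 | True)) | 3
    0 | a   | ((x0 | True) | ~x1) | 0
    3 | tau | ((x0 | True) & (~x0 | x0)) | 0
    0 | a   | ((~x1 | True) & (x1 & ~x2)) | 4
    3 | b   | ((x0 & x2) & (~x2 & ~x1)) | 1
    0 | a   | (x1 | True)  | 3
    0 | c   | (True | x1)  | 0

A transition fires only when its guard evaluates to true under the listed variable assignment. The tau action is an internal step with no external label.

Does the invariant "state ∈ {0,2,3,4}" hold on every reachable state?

Answer: INVARIANT HOLDS

Working:
Allowed set {0,2,3,4}
Reachable = {0,3,4}
  0: safe
  3: safe
  4: safe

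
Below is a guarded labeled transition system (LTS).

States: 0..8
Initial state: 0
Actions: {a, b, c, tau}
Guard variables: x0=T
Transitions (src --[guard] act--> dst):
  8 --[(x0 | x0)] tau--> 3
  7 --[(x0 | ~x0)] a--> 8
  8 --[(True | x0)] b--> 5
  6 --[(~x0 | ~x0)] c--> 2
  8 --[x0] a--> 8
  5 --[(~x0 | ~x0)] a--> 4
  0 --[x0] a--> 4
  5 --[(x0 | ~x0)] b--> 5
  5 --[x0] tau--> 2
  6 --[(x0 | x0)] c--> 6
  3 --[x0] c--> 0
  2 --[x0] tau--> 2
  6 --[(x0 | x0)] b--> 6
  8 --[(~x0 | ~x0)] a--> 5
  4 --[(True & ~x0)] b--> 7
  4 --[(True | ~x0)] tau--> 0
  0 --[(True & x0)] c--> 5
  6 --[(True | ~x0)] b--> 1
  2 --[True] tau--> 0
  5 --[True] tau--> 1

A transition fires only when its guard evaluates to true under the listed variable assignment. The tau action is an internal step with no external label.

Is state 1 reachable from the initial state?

Answer: REACHABLE

Analysis:
Guard filter leaves 16 enabled edge(s).
depth 0: {0}
depth 1: {4,5}  now seen {0,4,5}
depth 2: {1,2}  now seen {0,1,2,4,5}
Reachable = {0,1,2,4,5}
trace reaching 1: c·tau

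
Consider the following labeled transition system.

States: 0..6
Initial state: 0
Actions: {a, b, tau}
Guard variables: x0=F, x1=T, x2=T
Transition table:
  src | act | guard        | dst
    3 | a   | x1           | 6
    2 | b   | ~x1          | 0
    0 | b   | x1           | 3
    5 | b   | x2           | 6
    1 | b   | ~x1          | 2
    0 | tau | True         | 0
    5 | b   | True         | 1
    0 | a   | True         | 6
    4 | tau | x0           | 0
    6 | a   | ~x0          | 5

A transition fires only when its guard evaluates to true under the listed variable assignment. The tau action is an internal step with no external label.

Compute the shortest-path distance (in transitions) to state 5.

Answer: 2

Analysis:
Breadth-first toward 5:
  L0 = {0}
  L1 = {3,6}
  L2 = {5}
depth(5)=2, e.g. a·a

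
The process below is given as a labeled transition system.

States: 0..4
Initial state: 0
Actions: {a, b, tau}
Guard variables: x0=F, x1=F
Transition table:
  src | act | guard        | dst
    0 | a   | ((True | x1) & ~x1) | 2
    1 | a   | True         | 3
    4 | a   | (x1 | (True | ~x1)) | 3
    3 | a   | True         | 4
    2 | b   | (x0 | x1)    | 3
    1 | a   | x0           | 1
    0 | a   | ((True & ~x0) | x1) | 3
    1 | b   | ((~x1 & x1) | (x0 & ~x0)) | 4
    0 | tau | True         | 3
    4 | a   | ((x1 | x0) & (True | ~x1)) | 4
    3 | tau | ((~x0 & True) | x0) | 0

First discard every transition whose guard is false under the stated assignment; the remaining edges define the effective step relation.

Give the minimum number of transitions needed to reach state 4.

Answer: 2

Trace:
Layered search for 4:
  depth 0: {0}
  depth 1: {2,3}
  depth 2: {4}
depth(4)=2, e.g. a·a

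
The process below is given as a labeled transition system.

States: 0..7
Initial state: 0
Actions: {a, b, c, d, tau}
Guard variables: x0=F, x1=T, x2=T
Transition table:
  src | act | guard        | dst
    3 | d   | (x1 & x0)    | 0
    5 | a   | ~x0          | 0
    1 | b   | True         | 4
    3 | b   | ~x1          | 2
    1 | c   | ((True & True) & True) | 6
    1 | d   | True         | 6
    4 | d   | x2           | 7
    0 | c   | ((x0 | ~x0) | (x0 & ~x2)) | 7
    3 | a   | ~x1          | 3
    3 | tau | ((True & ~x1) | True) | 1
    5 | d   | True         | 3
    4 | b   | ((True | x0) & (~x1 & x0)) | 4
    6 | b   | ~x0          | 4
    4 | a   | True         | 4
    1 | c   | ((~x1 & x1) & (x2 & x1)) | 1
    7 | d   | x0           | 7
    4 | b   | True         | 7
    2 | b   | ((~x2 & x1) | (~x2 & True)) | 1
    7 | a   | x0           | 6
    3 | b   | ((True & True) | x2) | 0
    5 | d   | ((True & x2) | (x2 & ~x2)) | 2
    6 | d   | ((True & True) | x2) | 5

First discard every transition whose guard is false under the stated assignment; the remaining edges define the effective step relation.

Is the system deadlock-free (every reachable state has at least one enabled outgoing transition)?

Reachable = {0,7}
  0: c→7  [1 exit(s)]
  7: ∅  [deadlock]
witness 7: c

Answer: DEADLOCK at state 7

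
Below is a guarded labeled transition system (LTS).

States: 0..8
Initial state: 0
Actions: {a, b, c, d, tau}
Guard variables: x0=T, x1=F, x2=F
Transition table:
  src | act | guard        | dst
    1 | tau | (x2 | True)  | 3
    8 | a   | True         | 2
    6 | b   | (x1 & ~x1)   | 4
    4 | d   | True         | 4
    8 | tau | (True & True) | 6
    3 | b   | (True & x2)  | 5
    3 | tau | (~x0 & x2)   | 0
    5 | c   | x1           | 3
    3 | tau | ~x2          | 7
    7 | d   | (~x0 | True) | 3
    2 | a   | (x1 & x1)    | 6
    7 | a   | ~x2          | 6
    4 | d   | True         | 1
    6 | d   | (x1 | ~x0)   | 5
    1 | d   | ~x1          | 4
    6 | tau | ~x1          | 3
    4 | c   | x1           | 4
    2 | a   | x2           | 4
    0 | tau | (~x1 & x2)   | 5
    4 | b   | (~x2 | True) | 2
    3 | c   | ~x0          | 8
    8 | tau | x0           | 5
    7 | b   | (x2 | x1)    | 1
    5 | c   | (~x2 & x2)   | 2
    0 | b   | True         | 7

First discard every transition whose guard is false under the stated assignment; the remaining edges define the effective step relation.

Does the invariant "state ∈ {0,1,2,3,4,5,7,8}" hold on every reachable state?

Answer: INVARIANT VIOLATED at state 6

Trace:
Allowed set {0,1,2,3,4,5,7,8}
Reachable = {0,3,6,7}
  0: safe
  3: safe
  6: ✗ unsafe
  7: safe
counterexample path to 6: b·a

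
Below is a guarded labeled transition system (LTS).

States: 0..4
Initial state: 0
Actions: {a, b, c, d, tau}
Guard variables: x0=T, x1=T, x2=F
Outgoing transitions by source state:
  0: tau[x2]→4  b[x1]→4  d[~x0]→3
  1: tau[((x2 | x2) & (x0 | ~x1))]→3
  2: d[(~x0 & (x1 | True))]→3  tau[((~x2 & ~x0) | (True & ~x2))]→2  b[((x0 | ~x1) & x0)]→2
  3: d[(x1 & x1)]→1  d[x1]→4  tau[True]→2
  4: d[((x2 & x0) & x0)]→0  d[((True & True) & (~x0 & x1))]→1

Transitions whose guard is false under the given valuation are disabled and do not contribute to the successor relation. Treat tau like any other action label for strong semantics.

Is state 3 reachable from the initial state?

After dropping false guards: 6 live edges.
L0 = {0}
L1 = {4}  now seen {0,4}
Reach set: {0,4}

Answer: UNREACHABLE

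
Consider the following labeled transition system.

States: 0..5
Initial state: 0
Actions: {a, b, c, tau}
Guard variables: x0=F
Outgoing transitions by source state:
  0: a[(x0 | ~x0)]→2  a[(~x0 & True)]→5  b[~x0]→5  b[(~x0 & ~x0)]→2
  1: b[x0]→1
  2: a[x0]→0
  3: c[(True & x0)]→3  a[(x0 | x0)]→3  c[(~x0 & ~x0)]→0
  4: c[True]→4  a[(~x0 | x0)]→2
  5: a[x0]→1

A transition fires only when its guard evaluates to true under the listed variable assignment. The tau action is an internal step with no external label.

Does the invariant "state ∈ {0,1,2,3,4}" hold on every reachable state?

Answer: INVARIANT VIOLATED at state 5

Trace:
Allowed set {0,1,2,3,4}
Reach set: {0,2,5}
  0: ok
  2: ok
  5: outside
counterexample path to 5: a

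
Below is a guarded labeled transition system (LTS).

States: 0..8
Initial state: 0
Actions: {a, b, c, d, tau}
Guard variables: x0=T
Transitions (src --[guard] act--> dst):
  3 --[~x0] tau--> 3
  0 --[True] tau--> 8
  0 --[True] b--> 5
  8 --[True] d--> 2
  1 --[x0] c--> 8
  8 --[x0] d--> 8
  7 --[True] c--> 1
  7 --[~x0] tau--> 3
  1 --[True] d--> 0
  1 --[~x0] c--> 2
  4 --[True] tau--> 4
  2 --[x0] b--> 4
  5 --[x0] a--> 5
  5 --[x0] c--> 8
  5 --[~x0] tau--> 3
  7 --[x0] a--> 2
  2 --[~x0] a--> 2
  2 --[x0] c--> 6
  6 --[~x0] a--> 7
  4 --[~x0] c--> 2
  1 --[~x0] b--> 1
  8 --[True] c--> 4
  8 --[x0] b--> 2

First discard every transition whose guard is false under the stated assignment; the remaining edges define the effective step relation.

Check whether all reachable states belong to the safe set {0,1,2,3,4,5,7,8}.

Answer: INVARIANT VIOLATED at state 6

Working:
Allowed set {0,1,2,3,4,5,7,8}
Reach set: {0,2,4,5,6,8}
  0: safe
  2: safe
  4: safe
  5: safe
  6: outside
  8: safe
reach 6 via tau·d·c — violates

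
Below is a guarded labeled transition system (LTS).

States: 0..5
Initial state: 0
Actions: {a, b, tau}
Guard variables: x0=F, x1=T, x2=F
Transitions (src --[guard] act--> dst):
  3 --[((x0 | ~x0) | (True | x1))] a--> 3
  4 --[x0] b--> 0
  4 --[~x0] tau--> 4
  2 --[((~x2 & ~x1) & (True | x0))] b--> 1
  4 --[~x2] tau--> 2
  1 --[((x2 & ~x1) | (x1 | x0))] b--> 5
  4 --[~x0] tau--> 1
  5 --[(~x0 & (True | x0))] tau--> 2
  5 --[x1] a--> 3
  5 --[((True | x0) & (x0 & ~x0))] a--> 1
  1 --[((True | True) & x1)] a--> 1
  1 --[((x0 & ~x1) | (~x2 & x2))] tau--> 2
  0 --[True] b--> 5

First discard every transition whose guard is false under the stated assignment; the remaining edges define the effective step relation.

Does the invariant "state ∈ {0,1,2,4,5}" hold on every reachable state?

Answer: INVARIANT VIOLATED at state 3

Working:
Allowed set {0,1,2,4,5}
R = {0,2,3,5}
  0: ok
  2: ok
  3: VIOLATES
  5: ok
witness against invariant: b·a → 3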